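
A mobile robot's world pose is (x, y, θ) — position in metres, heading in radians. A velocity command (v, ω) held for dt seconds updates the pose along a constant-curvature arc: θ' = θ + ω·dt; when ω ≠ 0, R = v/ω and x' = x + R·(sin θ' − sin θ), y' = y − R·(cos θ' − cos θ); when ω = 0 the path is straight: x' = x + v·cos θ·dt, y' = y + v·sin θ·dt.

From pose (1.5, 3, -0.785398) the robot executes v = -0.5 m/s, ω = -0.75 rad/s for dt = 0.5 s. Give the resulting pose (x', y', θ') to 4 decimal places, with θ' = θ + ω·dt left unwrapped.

(1.3601, 3.2054, -1.1604)

θ' = -0.7854 + -0.75·0.5 = -1.1604
R = v/ω = -0.5/-0.75 = 0.6667
x' = 1.5 + 0.6667·(sin -1.1604 − sin -0.7854) = 1.3601
y' = 3 − 0.6667·(cos -1.1604 − cos -0.7854) = 3.2054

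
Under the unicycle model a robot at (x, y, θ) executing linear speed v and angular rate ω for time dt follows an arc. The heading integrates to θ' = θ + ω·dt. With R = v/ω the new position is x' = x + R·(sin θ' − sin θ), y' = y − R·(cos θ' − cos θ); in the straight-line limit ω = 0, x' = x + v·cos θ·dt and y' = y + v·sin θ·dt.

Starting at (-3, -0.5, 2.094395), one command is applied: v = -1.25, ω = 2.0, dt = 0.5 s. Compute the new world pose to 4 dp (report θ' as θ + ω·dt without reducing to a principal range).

(-2.4882, -0.8118, 3.0944)

θ' = 2.0944 + 2.0·0.5 = 3.0944
R = v/ω = -1.25/2.0 = -0.6250
x' = -3 + -0.6250·(sin 3.0944 − sin 2.0944) = -2.4882
y' = -0.5 − -0.6250·(cos 3.0944 − cos 2.0944) = -0.8118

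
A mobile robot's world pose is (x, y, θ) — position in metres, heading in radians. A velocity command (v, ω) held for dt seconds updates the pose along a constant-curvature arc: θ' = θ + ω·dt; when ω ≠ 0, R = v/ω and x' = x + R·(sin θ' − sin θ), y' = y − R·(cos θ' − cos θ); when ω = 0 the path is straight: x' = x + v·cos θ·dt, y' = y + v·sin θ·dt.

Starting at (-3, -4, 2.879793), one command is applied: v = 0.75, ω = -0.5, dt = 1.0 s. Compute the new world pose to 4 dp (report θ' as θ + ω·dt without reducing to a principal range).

θ' = 2.8798 + -0.5·1.0 = 2.3798
R = v/ω = 0.75/-0.5 = -1.5000
x' = -3 + -1.5000·(sin 2.3798 − sin 2.8798) = -3.6471
y' = -4 − -1.5000·(cos 2.3798 − cos 2.8798) = -3.6365

(-3.6471, -3.6365, 2.3798)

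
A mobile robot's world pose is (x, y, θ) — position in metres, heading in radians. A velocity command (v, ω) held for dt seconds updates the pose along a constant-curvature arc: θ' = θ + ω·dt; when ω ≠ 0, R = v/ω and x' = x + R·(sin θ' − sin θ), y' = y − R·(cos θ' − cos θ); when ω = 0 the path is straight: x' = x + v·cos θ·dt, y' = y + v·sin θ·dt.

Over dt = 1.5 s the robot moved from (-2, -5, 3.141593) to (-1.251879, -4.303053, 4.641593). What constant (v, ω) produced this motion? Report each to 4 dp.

v = -0.7500, ω = 1.0000

Δθ = 4.641593 − 3.141593 = 1.500000
ω = Δθ/dt = 1.500000/1.5 = 1.0000
R = Δx/(sin θ' − sin θ) = -0.7500
v = R·ω = -0.7500·1.0000 = -0.7500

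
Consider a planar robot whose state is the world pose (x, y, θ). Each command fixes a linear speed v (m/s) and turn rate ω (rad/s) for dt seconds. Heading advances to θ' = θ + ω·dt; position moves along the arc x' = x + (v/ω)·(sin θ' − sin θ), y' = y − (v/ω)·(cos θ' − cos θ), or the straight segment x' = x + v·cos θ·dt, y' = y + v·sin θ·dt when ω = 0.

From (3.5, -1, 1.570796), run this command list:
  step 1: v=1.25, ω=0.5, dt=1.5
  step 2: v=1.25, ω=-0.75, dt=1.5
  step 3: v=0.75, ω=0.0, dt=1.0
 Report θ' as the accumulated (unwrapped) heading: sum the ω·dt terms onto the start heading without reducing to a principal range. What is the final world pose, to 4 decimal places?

step 1: θ'=2.3208 (R=2.5000) → pose (2.8292, 0.7041, 2.3208)
step 2: θ'=1.1958 (R=-1.6667) → pose (2.4979, 2.4506, 1.1958)
step 3: θ'=1.1958 (straight) → pose (2.7726, 3.1485, 1.1958)

(2.7726, 3.1485, 1.1958)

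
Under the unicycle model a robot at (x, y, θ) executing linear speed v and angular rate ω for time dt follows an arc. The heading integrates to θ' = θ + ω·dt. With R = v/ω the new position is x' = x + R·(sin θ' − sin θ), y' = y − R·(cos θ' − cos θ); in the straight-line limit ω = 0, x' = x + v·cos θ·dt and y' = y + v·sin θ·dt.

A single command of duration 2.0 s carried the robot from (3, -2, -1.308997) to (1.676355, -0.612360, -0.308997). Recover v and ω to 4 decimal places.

v = -1.0000, ω = 0.5000

Δθ = -0.308997 − -1.308997 = 1.000000
ω = Δθ/dt = 1.000000/2.0 = 0.5000
R = −Δy/(cos θ' − cos θ) = -2.0000
v = R·ω = -2.0000·0.5000 = -1.0000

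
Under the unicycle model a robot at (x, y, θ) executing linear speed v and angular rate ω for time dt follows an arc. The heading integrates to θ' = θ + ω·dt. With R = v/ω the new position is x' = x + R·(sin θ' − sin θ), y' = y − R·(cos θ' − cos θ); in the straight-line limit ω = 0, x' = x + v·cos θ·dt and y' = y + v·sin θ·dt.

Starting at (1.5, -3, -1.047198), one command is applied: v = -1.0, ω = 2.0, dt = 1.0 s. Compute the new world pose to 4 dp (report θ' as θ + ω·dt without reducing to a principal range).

(0.6595, -2.9603, 0.9528)

θ' = -1.0472 + 2.0·1.0 = 0.9528
R = v/ω = -1.0/2.0 = -0.5000
x' = 1.5 + -0.5000·(sin 0.9528 − sin -1.0472) = 0.6595
y' = -3 − -0.5000·(cos 0.9528 − cos -1.0472) = -2.9603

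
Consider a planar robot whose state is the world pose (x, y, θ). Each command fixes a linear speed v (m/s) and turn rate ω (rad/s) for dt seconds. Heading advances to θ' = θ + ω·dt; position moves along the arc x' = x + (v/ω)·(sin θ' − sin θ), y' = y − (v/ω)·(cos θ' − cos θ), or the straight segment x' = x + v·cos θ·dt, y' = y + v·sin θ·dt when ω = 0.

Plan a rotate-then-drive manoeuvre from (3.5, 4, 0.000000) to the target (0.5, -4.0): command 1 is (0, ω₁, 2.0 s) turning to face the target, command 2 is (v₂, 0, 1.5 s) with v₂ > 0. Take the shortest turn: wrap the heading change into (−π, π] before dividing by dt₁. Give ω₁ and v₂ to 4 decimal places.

ω₁ = -0.9648, v₂ = 5.6960

heading to target = atan2(-4−4, 0.5−3.5) = -1.9296
Δθ = wrap(-1.9296 − 0.0000) = -1.9296; ω₁ = Δθ/dt₁ = -0.9648
distance = √((0.5−3.5)² + (-4−4)²) = 8.5440; v₂ = distance/dt₂ = 5.6960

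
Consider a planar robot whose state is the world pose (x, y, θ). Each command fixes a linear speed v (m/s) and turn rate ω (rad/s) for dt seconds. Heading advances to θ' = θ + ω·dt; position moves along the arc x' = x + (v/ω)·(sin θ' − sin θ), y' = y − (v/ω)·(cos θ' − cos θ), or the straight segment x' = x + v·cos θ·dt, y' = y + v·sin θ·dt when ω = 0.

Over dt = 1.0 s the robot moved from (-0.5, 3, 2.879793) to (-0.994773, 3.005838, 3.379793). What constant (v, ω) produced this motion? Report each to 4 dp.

Δθ = 3.379793 − 2.879793 = 0.500000
ω = Δθ/dt = 0.500000/1.0 = 0.5000
R = Δx/(sin θ' − sin θ) = 1.0000
v = R·ω = 1.0000·0.5000 = 0.5000

v = 0.5000, ω = 0.5000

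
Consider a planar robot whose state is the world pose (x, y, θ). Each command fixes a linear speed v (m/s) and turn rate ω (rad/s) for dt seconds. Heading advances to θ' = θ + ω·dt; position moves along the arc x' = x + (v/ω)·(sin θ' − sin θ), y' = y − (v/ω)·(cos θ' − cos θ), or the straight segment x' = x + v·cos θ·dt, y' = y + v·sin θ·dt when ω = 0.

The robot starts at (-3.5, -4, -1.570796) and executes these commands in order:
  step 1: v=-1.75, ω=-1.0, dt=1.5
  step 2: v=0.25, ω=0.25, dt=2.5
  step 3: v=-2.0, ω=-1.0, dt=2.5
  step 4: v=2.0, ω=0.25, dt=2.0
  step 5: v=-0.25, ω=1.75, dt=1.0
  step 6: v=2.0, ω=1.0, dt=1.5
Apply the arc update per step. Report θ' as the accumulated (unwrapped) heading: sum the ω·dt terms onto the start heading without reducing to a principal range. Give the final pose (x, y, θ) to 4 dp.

step 1: θ'=-3.0708 (R=1.7500) → pose (-1.8738, -2.2544, -3.0708)
step 2: θ'=-2.4458 (R=1.0000) → pose (-2.4441, -2.4843, -2.4458)
step 3: θ'=-4.9458 (R=2.0000) → pose (0.7837, -4.4820, -4.9458)
step 4: θ'=-4.4458 (R=8.0000) → pose (0.7180, -0.5241, -4.4458)
step 5: θ'=-2.6958 (R=-0.1429) → pose (0.9174, -0.6154, -2.6958)
step 6: θ'=-1.1958 (R=2.0000) → pose (-0.0812, -3.1524, -1.1958)

(-0.0812, -3.1524, -1.1958)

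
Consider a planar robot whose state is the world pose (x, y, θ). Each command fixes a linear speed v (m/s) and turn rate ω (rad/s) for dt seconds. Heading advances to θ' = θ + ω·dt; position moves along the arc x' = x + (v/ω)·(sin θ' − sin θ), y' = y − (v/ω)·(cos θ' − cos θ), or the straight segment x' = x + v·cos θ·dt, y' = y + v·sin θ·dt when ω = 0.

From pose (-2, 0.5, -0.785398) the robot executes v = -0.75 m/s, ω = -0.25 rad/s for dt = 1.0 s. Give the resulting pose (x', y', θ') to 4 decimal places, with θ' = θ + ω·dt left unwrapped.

(-2.4589, 1.0908, -1.0354)

θ' = -0.7854 + -0.25·1.0 = -1.0354
R = v/ω = -0.75/-0.25 = 3.0000
x' = -2 + 3.0000·(sin -1.0354 − sin -0.7854) = -2.4589
y' = 0.5 − 3.0000·(cos -1.0354 − cos -0.7854) = 1.0908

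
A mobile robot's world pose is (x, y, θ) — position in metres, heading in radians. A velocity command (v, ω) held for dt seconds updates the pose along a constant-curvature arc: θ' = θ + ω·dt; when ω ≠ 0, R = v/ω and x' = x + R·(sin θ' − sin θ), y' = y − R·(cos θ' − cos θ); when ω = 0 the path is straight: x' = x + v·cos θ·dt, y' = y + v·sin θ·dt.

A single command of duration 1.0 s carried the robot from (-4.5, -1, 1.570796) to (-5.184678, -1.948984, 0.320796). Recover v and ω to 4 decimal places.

Δθ = 0.320796 − 1.570796 = -1.250000
ω = Δθ/dt = -1.250000/1.0 = -1.2500
R = −Δy/(cos θ' − cos θ) = 1.0000
v = R·ω = 1.0000·-1.2500 = -1.2500

v = -1.2500, ω = -1.2500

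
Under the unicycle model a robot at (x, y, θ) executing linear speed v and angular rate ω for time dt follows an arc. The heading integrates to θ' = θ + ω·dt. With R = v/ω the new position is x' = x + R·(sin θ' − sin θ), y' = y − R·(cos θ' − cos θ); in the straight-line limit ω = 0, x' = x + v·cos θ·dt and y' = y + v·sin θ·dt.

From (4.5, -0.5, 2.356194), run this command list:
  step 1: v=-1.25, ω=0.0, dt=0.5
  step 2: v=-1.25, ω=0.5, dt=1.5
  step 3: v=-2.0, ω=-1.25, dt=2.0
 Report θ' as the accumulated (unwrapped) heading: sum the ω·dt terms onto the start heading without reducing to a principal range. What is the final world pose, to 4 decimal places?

step 1: θ'=2.3562 (straight) → pose (4.9419, -0.9419, 2.3562)
step 2: θ'=3.1062 (R=-2.5000) → pose (6.6212, -1.6726, 3.1062)
step 3: θ'=0.6062 (R=1.6000) → pose (7.4762, -4.5865, 0.6062)

(7.4762, -4.5865, 0.6062)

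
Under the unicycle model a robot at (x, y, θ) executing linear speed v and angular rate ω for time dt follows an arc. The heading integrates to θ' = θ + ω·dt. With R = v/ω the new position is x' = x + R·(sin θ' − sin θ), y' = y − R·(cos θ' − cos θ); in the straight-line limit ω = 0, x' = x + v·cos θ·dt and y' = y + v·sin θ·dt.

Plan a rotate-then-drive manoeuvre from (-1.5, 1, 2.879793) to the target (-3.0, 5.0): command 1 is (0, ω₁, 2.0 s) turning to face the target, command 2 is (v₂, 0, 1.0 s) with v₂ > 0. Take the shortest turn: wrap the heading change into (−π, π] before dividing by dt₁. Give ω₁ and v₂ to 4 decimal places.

heading to target = atan2(5−1, -3−-1.5) = 1.9296
Δθ = wrap(1.9296 − 2.8798) = -0.9502; ω₁ = Δθ/dt₁ = -0.4751
distance = √((-3−-1.5)² + (5−1)²) = 4.2720; v₂ = distance/dt₂ = 4.2720

ω₁ = -0.4751, v₂ = 4.2720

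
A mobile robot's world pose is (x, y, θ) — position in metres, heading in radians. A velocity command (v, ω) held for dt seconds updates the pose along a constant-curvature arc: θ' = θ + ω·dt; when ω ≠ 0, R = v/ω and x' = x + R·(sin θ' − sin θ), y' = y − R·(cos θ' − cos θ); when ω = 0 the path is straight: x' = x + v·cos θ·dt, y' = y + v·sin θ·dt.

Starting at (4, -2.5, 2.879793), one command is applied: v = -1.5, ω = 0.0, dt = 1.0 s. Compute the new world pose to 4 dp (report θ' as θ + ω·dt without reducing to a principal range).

(5.4489, -2.8882, 2.8798)

θ' = 2.8798 + 0.0·1.0 = 2.8798
ω = 0 → straight: x' = 4 + -1.5·cos(2.8798)·1.0 = 5.4489
y' = -2.5 + -1.5·sin(2.8798)·1.0 = -2.8882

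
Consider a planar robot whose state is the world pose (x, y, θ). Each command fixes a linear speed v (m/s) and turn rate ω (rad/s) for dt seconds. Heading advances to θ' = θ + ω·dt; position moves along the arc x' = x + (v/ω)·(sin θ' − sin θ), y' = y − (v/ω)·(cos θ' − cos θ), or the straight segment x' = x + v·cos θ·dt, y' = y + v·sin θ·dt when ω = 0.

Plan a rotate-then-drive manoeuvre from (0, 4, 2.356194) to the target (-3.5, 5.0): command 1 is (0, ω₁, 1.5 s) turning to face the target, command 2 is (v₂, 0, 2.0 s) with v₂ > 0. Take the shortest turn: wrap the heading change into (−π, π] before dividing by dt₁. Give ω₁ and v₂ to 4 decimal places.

heading to target = atan2(5−4, -3.5−0) = 2.8633
Δθ = wrap(2.8633 − 2.3562) = 0.5071; ω₁ = Δθ/dt₁ = 0.3381
distance = √((-3.5−0)² + (5−4)²) = 3.6401; v₂ = distance/dt₂ = 1.8200

ω₁ = 0.3381, v₂ = 1.8200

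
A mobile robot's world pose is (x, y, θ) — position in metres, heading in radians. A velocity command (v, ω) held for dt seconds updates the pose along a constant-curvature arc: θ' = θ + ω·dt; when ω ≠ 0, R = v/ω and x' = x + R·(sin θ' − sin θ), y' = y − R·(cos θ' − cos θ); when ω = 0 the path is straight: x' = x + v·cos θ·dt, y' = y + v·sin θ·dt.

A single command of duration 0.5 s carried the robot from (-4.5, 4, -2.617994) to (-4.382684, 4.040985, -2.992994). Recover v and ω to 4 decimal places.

v = -0.2500, ω = -0.7500

Δθ = -2.992994 − -2.617994 = -0.375000
ω = Δθ/dt = -0.375000/0.5 = -0.7500
R = Δx/(sin θ' − sin θ) = 0.3333
v = R·ω = 0.3333·-0.7500 = -0.2500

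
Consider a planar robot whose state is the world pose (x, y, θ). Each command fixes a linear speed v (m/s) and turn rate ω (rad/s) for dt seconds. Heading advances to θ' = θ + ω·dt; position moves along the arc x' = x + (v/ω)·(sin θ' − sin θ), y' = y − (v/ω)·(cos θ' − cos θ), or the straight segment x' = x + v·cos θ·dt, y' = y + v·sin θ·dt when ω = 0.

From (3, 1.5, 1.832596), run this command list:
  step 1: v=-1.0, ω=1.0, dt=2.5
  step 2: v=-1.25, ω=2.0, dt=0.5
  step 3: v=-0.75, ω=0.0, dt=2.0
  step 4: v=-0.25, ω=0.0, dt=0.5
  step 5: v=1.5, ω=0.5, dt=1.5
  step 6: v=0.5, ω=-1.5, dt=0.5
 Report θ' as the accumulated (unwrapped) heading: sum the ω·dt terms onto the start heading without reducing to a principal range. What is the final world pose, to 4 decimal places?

step 1: θ'=4.3326 (R=-1.0000) → pose (4.8947, 1.3881, 4.3326)
step 2: θ'=5.3326 (R=-0.6250) → pose (4.8228, 1.9830, 5.3326)
step 3: θ'=5.3326 (straight) → pose (3.9510, 3.2037, 5.3326)
step 4: θ'=5.3326 (straight) → pose (3.8783, 3.3054, 5.3326)
step 5: θ'=6.0826 (R=3.0000) → pose (5.7219, 2.1092, 6.0826)
step 6: θ'=5.3326 (R=-0.3333) → pose (5.9267, 1.9763, 5.3326)

(5.9267, 1.9763, 5.3326)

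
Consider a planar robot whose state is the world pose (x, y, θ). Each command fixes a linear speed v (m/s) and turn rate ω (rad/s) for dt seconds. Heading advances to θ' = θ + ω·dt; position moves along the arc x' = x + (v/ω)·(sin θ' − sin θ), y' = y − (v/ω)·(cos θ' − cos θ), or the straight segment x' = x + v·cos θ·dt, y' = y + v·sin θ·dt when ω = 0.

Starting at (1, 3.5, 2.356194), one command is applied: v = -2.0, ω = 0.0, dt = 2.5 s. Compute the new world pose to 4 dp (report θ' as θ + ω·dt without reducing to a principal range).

(4.5355, -0.0355, 2.3562)

θ' = 2.3562 + 0.0·2.5 = 2.3562
ω = 0 → straight: x' = 1 + -2.0·cos(2.3562)·2.5 = 4.5355
y' = 3.5 + -2.0·sin(2.3562)·2.5 = -0.0355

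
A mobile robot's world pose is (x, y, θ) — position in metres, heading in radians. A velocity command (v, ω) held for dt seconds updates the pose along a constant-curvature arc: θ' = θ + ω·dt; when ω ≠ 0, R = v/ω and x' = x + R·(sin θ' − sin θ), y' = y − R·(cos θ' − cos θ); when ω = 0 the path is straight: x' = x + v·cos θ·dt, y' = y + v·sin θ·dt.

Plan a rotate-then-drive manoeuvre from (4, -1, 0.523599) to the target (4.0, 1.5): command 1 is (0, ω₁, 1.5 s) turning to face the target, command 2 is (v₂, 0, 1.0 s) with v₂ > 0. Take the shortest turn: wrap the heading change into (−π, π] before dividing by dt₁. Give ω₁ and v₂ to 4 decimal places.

heading to target = atan2(1.5−-1, 4−4) = 1.5708
Δθ = wrap(1.5708 − 0.5236) = 1.0472; ω₁ = Δθ/dt₁ = 0.6981
distance = √((4−4)² + (1.5−-1)²) = 2.5000; v₂ = distance/dt₂ = 2.5000

ω₁ = 0.6981, v₂ = 2.5000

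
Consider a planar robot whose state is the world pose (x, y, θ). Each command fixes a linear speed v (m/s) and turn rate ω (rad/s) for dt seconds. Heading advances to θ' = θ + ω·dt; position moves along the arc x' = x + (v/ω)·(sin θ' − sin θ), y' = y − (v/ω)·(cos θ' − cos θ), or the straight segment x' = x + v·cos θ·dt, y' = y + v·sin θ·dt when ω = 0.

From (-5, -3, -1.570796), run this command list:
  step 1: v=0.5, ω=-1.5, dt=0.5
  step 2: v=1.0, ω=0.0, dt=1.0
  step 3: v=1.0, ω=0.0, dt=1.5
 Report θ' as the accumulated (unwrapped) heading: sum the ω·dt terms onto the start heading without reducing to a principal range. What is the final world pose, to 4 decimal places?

step 1: θ'=-2.3208 (R=-0.3333) → pose (-5.0894, -3.2272, -2.3208)
step 2: θ'=-2.3208 (straight) → pose (-5.7711, -3.9589, -2.3208)
step 3: θ'=-2.3208 (straight) → pose (-6.7935, -5.0564, -2.3208)

(-6.7935, -5.0564, -2.3208)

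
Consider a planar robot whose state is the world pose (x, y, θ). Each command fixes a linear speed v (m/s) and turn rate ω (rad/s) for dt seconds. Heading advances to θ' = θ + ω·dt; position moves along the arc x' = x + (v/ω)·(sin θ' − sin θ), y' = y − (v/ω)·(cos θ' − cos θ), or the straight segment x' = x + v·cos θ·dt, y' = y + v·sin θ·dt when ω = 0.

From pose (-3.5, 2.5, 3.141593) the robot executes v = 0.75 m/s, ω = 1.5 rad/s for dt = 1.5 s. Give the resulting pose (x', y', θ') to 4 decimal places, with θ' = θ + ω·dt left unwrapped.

θ' = 3.1416 + 1.5·1.5 = 5.3916
R = v/ω = 0.75/1.5 = 0.5000
x' = -3.5 + 0.5000·(sin 5.3916 − sin 3.1416) = -3.8890
y' = 2.5 − 0.5000·(cos 5.3916 − cos 3.1416) = 1.6859

(-3.8890, 1.6859, 5.3916)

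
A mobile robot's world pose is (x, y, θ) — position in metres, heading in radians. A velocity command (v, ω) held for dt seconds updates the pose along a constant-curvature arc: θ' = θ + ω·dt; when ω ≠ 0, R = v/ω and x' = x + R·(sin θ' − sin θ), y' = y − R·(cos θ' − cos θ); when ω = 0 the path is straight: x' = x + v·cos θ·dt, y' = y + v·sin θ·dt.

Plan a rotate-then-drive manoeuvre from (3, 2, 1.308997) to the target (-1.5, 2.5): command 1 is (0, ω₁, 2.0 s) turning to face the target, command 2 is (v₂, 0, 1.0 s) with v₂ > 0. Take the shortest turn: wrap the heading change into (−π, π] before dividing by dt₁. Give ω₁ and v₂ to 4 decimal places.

heading to target = atan2(2.5−2, -1.5−3) = 3.0309
Δθ = wrap(3.0309 − 1.3090) = 1.7219; ω₁ = Δθ/dt₁ = 0.8610
distance = √((-1.5−3)² + (2.5−2)²) = 4.5277; v₂ = distance/dt₂ = 4.5277

ω₁ = 0.8610, v₂ = 4.5277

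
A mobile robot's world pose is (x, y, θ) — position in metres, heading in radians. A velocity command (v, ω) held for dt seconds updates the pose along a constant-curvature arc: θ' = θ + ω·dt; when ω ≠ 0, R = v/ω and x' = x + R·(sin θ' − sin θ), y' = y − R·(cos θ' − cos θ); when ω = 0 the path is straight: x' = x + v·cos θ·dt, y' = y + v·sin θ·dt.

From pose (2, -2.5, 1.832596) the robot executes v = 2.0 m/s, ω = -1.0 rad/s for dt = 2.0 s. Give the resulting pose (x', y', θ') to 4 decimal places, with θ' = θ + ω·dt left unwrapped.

(4.2651, -0.0103, -0.1674)

θ' = 1.8326 + -1.0·2.0 = -0.1674
R = v/ω = 2.0/-1.0 = -2.0000
x' = 2 + -2.0000·(sin -0.1674 − sin 1.8326) = 4.2651
y' = -2.5 − -2.0000·(cos -0.1674 − cos 1.8326) = -0.0103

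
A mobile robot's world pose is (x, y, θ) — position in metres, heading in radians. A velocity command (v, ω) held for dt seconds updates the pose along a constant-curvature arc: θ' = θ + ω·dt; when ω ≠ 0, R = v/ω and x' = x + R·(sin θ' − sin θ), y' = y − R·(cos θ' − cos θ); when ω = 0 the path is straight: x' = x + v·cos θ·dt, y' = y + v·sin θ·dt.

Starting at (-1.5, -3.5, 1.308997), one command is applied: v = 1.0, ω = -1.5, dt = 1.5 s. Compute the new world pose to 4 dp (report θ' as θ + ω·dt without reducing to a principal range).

(-0.3173, -3.2799, -0.9410)

θ' = 1.3090 + -1.5·1.5 = -0.9410
R = v/ω = 1.0/-1.5 = -0.6667
x' = -1.5 + -0.6667·(sin -0.9410 − sin 1.3090) = -0.3173
y' = -3.5 − -0.6667·(cos -0.9410 − cos 1.3090) = -3.2799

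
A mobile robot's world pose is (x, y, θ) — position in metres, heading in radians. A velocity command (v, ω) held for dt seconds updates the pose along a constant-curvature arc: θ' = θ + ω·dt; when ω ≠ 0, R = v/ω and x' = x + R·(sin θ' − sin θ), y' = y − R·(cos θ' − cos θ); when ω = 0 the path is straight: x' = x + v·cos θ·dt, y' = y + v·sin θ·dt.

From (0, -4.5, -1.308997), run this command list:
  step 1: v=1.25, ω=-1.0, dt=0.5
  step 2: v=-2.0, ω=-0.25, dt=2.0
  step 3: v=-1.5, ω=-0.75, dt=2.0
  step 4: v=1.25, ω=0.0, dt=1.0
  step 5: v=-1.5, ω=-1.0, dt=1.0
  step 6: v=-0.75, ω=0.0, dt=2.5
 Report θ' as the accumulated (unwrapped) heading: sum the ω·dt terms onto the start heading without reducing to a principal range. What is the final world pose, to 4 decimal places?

step 1: θ'=-1.8090 (R=-1.2500) → pose (0.0073, -5.1185, -1.8090)
step 2: θ'=-2.3090 (R=8.0000) → pose (1.8640, -1.6224, -2.3090)
step 3: θ'=-3.8090 (R=2.0000) → pose (4.5812, -1.3975, -3.8090)
step 4: θ'=-3.8090 (straight) → pose (3.5994, -0.6238, -3.8090)
step 5: θ'=-4.8090 (R=1.5000) → pose (4.1640, -1.9466, -4.8090)
step 6: θ'=-4.8090 (straight) → pose (3.9832, -3.8129, -4.8090)

(3.9832, -3.8129, -4.8090)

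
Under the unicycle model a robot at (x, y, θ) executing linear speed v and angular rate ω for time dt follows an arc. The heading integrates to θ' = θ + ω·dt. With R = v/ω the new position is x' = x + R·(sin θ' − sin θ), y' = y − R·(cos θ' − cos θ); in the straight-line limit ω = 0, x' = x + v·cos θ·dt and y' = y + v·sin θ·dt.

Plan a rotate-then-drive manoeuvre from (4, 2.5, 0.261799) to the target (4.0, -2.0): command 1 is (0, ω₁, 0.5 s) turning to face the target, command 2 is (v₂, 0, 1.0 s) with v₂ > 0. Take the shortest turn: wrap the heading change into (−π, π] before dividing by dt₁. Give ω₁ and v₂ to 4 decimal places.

ω₁ = -3.6652, v₂ = 4.5000

heading to target = atan2(-2−2.5, 4−4) = -1.5708
Δθ = wrap(-1.5708 − 0.2618) = -1.8326; ω₁ = Δθ/dt₁ = -3.6652
distance = √((4−4)² + (-2−2.5)²) = 4.5000; v₂ = distance/dt₂ = 4.5000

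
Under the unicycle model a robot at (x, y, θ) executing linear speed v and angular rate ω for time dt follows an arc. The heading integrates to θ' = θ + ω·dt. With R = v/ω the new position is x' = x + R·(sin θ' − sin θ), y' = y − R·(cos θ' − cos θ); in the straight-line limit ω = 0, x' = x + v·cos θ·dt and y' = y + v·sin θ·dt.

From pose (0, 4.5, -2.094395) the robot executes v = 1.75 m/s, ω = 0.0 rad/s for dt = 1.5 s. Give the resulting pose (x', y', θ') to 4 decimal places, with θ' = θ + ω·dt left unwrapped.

(-1.3125, 2.2267, -2.0944)

θ' = -2.0944 + 0.0·1.5 = -2.0944
ω = 0 → straight: x' = 0 + 1.75·cos(-2.0944)·1.5 = -1.3125
y' = 4.5 + 1.75·sin(-2.0944)·1.5 = 2.2267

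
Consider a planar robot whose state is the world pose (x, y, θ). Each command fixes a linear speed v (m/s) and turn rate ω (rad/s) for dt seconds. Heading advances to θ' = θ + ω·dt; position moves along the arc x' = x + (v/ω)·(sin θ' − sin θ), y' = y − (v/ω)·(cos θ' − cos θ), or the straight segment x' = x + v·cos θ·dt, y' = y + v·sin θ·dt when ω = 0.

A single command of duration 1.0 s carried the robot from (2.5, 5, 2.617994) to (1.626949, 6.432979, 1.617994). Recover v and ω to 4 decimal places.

v = 1.7500, ω = -1.0000

Δθ = 1.617994 − 2.617994 = -1.000000
ω = Δθ/dt = -1.000000/1.0 = -1.0000
R = −Δy/(cos θ' − cos θ) = -1.7500
v = R·ω = -1.7500·-1.0000 = 1.7500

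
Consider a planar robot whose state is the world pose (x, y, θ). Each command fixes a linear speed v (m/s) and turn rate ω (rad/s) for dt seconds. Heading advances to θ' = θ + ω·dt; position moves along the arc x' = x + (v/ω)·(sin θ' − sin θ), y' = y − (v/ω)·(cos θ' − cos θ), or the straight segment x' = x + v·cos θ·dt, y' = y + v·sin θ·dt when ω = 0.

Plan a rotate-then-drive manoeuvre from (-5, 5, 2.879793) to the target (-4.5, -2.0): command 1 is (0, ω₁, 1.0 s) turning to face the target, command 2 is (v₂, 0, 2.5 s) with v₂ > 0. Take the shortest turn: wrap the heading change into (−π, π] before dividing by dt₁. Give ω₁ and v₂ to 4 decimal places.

ω₁ = 1.9039, v₂ = 2.8071

heading to target = atan2(-2−5, -4.5−-5) = -1.4995
Δθ = wrap(-1.4995 − 2.8798) = 1.9039; ω₁ = Δθ/dt₁ = 1.9039
distance = √((-4.5−-5)² + (-2−5)²) = 7.0178; v₂ = distance/dt₂ = 2.8071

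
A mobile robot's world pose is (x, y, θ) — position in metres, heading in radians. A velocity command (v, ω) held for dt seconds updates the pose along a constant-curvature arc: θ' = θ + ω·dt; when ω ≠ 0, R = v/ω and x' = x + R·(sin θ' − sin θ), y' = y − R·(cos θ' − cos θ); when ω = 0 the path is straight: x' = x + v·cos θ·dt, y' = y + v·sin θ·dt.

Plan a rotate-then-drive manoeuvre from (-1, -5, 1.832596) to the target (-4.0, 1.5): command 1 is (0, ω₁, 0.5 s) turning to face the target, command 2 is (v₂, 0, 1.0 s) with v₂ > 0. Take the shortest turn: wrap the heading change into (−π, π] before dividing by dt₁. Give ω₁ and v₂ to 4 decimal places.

heading to target = atan2(1.5−-5, -4−-1) = 2.0032
Δθ = wrap(2.0032 − 1.8326) = 0.1706; ω₁ = Δθ/dt₁ = 0.3412
distance = √((-4−-1)² + (1.5−-5)²) = 7.1589; v₂ = distance/dt₂ = 7.1589

ω₁ = 0.3412, v₂ = 7.1589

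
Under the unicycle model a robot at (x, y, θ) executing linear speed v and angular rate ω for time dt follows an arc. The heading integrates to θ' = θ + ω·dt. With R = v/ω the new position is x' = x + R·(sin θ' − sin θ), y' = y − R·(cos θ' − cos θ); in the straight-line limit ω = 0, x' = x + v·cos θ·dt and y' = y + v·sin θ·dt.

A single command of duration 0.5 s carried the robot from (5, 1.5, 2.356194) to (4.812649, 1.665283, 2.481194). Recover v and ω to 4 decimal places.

Δθ = 2.481194 − 2.356194 = 0.125000
ω = Δθ/dt = 0.125000/0.5 = 0.2500
R = Δx/(sin θ' − sin θ) = 2.0000
v = R·ω = 2.0000·0.2500 = 0.5000

v = 0.5000, ω = 0.2500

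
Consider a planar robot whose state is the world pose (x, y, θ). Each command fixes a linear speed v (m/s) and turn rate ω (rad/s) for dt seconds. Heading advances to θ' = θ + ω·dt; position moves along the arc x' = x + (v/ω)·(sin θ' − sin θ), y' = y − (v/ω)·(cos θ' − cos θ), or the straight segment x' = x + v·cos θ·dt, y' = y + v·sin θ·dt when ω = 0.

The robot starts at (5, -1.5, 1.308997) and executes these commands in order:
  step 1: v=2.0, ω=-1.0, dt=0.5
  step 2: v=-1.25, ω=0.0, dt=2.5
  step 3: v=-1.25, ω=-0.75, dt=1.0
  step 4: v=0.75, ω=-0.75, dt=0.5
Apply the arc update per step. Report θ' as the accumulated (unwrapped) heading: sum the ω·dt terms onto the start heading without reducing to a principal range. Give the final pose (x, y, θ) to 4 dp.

step 1: θ'=0.8090 (R=-2.0000) → pose (5.4847, -0.6372, 0.8090)
step 2: θ'=0.8090 (straight) → pose (3.3277, -2.8984, 0.8090)
step 3: θ'=0.0590 (R=1.6667) → pose (2.2200, -3.4118, 0.0590)
step 4: θ'=-0.3160 (R=-1.0000) → pose (2.5897, -3.4596, -0.3160)

(2.5897, -3.4596, -0.3160)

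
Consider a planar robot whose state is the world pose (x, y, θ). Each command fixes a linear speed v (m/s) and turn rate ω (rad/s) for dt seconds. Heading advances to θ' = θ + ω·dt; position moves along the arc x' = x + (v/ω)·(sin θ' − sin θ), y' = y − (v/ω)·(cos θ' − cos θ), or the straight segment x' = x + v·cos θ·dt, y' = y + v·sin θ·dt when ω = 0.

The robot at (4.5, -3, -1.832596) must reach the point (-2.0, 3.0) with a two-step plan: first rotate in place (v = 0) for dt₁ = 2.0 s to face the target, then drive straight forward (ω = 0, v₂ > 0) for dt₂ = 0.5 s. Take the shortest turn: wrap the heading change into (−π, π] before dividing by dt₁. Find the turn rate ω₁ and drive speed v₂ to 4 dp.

ω₁ = -1.0272, v₂ = 17.6918

heading to target = atan2(3−-3, -2−4.5) = 2.3962
Δθ = wrap(2.3962 − -1.8326) = -2.0544; ω₁ = Δθ/dt₁ = -1.0272
distance = √((-2−4.5)² + (3−-3)²) = 8.8459; v₂ = distance/dt₂ = 17.6918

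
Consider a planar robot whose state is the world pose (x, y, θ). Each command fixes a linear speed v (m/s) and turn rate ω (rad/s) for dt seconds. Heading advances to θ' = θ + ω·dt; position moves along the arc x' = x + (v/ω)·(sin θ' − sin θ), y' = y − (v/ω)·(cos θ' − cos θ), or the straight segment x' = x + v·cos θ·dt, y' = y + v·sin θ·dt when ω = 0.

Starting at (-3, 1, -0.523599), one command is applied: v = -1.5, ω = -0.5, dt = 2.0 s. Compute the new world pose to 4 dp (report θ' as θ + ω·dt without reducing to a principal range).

(-4.4967, 3.4565, -1.5236)

θ' = -0.5236 + -0.5·2.0 = -1.5236
R = v/ω = -1.5/-0.5 = 3.0000
x' = -3 + 3.0000·(sin -1.5236 − sin -0.5236) = -4.4967
y' = 1 − 3.0000·(cos -1.5236 − cos -0.5236) = 3.4565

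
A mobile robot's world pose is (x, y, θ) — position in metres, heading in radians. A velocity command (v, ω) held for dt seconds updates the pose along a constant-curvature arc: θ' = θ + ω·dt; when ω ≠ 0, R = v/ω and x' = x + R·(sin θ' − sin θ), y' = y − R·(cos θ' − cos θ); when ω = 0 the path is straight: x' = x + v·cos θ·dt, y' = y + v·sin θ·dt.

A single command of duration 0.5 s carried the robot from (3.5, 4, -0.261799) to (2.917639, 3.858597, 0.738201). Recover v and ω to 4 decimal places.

Δθ = 0.738201 − -0.261799 = 1.000000
ω = Δθ/dt = 1.000000/0.5 = 2.0000
R = Δx/(sin θ' − sin θ) = -0.6250
v = R·ω = -0.6250·2.0000 = -1.2500

v = -1.2500, ω = 2.0000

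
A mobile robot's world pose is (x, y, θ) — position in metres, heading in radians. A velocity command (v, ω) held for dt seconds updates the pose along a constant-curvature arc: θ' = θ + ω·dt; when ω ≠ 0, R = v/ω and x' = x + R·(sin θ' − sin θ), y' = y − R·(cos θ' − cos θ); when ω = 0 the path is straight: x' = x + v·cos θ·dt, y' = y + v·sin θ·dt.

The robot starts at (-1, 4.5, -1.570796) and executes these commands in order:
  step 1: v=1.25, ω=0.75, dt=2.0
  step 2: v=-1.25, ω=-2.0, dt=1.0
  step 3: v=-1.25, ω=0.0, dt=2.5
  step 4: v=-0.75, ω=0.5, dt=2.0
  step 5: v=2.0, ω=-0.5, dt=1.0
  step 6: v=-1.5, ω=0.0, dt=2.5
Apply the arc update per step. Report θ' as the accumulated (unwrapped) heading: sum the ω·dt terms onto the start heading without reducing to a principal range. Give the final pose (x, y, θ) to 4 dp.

step 1: θ'=-0.0708 (R=1.6667) → pose (0.5488, 2.8375, -0.0708)
step 2: θ'=-2.0708 (R=0.6250) → pose (0.0445, 3.7606, -2.0708)
step 3: θ'=-2.0708 (straight) → pose (1.5427, 6.5030, -2.0708)
step 4: θ'=-1.0708 (R=-1.5000) → pose (1.5427, 7.9413, -1.0708)
step 5: θ'=-1.5708 (R=-4.0000) → pose (2.0324, 6.0236, -1.5708)
step 6: θ'=-1.5708 (straight) → pose (2.0324, 9.7736, -1.5708)

(2.0324, 9.7736, -1.5708)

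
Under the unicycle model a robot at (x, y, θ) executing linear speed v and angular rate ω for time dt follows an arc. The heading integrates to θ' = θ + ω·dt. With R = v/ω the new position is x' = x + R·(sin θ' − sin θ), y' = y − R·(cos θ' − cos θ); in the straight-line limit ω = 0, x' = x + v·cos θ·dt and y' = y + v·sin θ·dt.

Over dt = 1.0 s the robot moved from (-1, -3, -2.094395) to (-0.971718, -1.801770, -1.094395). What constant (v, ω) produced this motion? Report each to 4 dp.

v = -1.2500, ω = 1.0000

Δθ = -1.094395 − -2.094395 = 1.000000
ω = Δθ/dt = 1.000000/1.0 = 1.0000
R = −Δy/(cos θ' − cos θ) = -1.2500
v = R·ω = -1.2500·1.0000 = -1.2500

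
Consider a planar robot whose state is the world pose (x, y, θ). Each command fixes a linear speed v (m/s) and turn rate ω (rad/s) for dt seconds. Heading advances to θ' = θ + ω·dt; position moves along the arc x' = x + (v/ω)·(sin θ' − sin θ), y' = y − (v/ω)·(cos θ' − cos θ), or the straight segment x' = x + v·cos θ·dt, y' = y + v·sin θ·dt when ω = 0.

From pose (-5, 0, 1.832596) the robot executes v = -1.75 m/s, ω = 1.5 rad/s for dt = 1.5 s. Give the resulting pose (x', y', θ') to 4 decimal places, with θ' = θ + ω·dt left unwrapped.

θ' = 1.8326 + 1.5·1.5 = 4.0826
R = v/ω = -1.75/1.5 = -1.1667
x' = -5 + -1.1667·(sin 4.0826 − sin 1.8326) = -2.9302
y' = 0 − -1.1667·(cos 4.0826 − cos 1.8326) = -0.3852

(-2.9302, -0.3852, 4.0826)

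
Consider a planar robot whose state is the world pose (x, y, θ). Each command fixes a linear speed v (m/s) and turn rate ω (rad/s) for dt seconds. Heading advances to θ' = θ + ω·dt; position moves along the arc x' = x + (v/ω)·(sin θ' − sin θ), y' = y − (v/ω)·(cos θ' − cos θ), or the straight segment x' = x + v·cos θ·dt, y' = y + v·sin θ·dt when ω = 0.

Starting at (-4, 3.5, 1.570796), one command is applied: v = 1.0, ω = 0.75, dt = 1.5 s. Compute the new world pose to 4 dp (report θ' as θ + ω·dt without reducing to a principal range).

(-4.7584, 4.7030, 2.6958)

θ' = 1.5708 + 0.75·1.5 = 2.6958
R = v/ω = 1.0/0.75 = 1.3333
x' = -4 + 1.3333·(sin 2.6958 − sin 1.5708) = -4.7584
y' = 3.5 − 1.3333·(cos 2.6958 − cos 1.5708) = 4.7030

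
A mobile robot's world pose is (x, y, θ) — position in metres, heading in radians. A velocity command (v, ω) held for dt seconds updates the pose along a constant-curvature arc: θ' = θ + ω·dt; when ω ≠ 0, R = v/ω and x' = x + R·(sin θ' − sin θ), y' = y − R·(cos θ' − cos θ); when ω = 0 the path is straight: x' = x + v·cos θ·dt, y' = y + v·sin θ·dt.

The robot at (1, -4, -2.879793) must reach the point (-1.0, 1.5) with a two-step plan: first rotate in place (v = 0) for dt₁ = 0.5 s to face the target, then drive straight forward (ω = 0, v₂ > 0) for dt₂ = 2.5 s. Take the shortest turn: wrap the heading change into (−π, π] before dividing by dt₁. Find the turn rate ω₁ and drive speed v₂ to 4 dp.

heading to target = atan2(1.5−-4, -1−1) = 1.9196
Δθ = wrap(1.9196 − -2.8798) = -1.4838; ω₁ = Δθ/dt₁ = -2.9676
distance = √((-1−1)² + (1.5−-4)²) = 5.8523; v₂ = distance/dt₂ = 2.3409

ω₁ = -2.9676, v₂ = 2.3409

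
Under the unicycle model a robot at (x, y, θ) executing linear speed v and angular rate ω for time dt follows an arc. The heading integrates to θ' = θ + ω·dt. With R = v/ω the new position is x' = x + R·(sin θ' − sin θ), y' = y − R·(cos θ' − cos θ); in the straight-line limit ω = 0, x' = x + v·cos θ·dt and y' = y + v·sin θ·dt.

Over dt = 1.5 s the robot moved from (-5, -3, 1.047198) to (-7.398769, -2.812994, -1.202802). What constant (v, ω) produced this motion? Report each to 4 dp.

v = -2.0000, ω = -1.5000

Δθ = -1.202802 − 1.047198 = -2.250000
ω = Δθ/dt = -2.250000/1.5 = -1.5000
R = Δx/(sin θ' − sin θ) = 1.3333
v = R·ω = 1.3333·-1.5000 = -2.0000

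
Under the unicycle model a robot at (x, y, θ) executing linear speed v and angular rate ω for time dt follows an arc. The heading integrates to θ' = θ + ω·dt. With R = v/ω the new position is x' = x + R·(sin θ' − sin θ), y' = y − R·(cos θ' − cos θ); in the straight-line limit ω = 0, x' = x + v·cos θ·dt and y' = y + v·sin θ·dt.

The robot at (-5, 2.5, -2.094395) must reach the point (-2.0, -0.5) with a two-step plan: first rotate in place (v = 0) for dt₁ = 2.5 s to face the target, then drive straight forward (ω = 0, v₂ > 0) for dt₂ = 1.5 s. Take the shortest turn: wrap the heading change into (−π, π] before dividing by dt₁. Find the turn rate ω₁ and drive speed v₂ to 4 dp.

ω₁ = 0.5236, v₂ = 2.8284

heading to target = atan2(-0.5−2.5, -2−-5) = -0.7854
Δθ = wrap(-0.7854 − -2.0944) = 1.3090; ω₁ = Δθ/dt₁ = 0.5236
distance = √((-2−-5)² + (-0.5−2.5)²) = 4.2426; v₂ = distance/dt₂ = 2.8284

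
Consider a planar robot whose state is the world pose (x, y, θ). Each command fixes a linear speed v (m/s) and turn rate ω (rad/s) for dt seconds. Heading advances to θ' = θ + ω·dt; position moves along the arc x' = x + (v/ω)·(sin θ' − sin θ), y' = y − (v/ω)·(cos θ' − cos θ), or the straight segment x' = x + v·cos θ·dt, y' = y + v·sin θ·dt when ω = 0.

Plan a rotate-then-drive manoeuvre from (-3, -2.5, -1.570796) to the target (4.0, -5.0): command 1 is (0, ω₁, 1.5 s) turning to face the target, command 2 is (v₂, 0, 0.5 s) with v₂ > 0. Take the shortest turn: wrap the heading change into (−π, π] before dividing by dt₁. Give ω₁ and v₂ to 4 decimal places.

heading to target = atan2(-5−-2.5, 4−-3) = -0.3430
Δθ = wrap(-0.3430 − -1.5708) = 1.2278; ω₁ = Δθ/dt₁ = 0.8185
distance = √((4−-3)² + (-5−-2.5)²) = 7.4330; v₂ = distance/dt₂ = 14.8661

ω₁ = 0.8185, v₂ = 14.8661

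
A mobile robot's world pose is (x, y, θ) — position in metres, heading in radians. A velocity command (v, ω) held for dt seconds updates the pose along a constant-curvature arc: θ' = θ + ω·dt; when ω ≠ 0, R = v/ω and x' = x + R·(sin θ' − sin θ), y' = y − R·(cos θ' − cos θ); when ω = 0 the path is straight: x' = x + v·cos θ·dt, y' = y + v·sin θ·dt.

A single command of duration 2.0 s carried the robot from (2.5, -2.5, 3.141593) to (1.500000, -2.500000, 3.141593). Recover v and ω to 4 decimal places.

v = 0.5000, ω = 0.0000

Δθ = 3.141593 − 3.141593 = 0.000000
ω = Δθ/dt = 0.000000/2.0 = 0.0000
ω = 0 → v = (Δx·cos θ + Δy·sin θ)/dt = 0.5000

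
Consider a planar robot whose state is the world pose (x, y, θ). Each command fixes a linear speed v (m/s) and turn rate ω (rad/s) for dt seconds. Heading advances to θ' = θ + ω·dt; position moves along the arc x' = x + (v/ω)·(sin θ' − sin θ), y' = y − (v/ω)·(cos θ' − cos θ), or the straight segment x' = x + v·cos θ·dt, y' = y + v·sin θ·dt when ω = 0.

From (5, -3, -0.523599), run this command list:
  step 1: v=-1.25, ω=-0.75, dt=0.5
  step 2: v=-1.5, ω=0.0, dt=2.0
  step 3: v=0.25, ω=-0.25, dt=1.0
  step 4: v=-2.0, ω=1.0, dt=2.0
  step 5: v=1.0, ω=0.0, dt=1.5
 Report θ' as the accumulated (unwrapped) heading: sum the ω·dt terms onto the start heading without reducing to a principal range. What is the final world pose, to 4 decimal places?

(0.4505, 1.1666, 0.8514)

step 1: θ'=-0.8986 (R=1.6667) → pose (4.5292, -2.5945, -0.8986)
step 2: θ'=-0.8986 (straight) → pose (2.6611, -0.2471, -0.8986)
step 3: θ'=-1.1486 (R=-1.0000) → pose (2.7909, -0.4600, -1.1486)
step 4: θ'=0.8514 (R=-2.0000) → pose (-0.5379, 0.0383, 0.8514)
step 5: θ'=0.8514 (straight) → pose (0.4505, 1.1666, 0.8514)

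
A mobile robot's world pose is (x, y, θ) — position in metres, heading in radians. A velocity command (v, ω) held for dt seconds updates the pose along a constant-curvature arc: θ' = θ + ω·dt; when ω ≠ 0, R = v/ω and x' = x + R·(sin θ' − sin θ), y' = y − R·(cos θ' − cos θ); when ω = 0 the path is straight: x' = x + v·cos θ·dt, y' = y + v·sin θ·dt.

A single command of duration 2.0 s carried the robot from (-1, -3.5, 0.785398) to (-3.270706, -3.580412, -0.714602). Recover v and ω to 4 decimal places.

v = -1.2500, ω = -0.7500

Δθ = -0.714602 − 0.785398 = -1.500000
ω = Δθ/dt = -1.500000/2.0 = -0.7500
R = Δx/(sin θ' − sin θ) = 1.6667
v = R·ω = 1.6667·-0.7500 = -1.2500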